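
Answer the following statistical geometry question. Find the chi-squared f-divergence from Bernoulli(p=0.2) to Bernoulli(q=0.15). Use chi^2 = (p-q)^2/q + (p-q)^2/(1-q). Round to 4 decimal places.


Chi-squared divergence between Bernoulli distributions:
chi^2 = (p-q)^2/q + (p-q)^2/(1-q).
p = 0.2, q = 0.15, p-q = 0.05.
(p-q)^2 = 0.0025.
term1 = 0.0025/0.15 = 0.016667.
term2 = 0.0025/0.85 = 0.002941.
chi^2 = 0.016667 + 0.002941 = 0.0196

0.0196


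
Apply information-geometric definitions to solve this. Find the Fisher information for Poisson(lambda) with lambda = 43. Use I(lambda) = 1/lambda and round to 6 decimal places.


Fisher information for Poisson: I(lambda) = 1/lambda.
lambda = 43.
I(lambda) = 1/43 = 0.023256

0.023256


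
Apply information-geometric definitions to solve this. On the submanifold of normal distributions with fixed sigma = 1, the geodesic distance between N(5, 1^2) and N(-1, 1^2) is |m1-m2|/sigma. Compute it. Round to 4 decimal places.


On the fixed-variance normal subfamily, geodesic distance = |m1-m2|/sigma.
|5 - -1| = 6.
sigma = 1.
d = 6/1 = 6.0000

6.0000


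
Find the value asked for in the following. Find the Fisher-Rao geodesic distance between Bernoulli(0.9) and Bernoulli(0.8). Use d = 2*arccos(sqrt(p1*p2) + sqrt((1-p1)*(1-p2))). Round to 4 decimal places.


Geodesic distance on Bernoulli manifold:
d(p1,p2) = 2*arccos(sqrt(p1*p2) + sqrt((1-p1)*(1-p2))).
sqrt(p1*p2) = sqrt(0.9*0.8) = 0.848528.
sqrt((1-p1)*(1-p2)) = sqrt(0.1*0.2) = 0.141421.
arg = 0.848528 + 0.141421 = 0.989949.
d = 2*arccos(0.989949) = 0.2838

0.2838


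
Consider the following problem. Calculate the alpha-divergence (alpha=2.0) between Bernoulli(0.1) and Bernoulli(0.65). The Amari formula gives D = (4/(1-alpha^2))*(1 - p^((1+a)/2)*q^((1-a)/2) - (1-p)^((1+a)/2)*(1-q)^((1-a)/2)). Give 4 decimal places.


Amari alpha-divergence:
D = (4/(1-alpha^2))*(1 - p^((1+a)/2)*q^((1-a)/2) - (1-p)^((1+a)/2)*(1-q)^((1-a)/2)).
alpha = 2.0, p = 0.1, q = 0.65.
e1 = (1+alpha)/2 = 1.5, e2 = (1-alpha)/2 = -0.5.
t1 = p^e1 * q^e2 = 0.1^1.5 * 0.65^-0.5 = 0.039223.
t2 = (1-p)^e1 * (1-q)^e2 = 0.9^1.5 * 0.35^-0.5 = 1.443211.
4/(1-alpha^2) = -1.333333.
D = -1.333333*(1 - 0.039223 - 1.443211) = 0.6432

0.6432


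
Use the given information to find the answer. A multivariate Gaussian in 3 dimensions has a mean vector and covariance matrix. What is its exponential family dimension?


Exponential family dimension calculation:
For 3-dim MVN: mean has 3 params, covariance has 3*4/2 = 6 unique entries.
Total dim = 3 + 6 = 9.

9


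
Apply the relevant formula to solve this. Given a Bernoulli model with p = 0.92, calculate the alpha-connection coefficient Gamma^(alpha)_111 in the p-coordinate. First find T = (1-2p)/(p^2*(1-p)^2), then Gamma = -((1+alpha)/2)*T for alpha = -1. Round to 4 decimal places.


Skewness (Amari-Chentsov) tensor: T = (1-2p)/(p^2*(1-p)^2).
p = 0.92, 1-2p = -0.84, p^2 = 0.8464, (1-p)^2 = 0.0064.
T = -0.84/(0.8464 * 0.0064) = -155.068526.
In the p-coordinate, Gamma^(alpha) = Gamma^(0) - (alpha/2)*T with Gamma^(0) = (1/2)*g'(p) = -T/2,
so Gamma^(alpha) = -((1+alpha)/2)*T.
alpha = -1, -(1+alpha)/2 = 0.0.
Gamma = 0.0 * -155.068526 = 0.0000

0.0000


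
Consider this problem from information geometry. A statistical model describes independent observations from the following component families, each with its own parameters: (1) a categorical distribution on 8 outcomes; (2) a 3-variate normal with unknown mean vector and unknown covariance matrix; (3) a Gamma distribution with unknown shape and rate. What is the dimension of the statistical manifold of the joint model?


The dimension of a statistical manifold equals the number of free
(independent) real parameters of the model. For a product of independent
blocks the parameter counts add.
- categorical on 8 outcomes (probabilities sum to 1): 8-1 = 7.
- 3-variate normal: 3 (mean) + 3*4/2 = 6 (symmetric covariance) = 9.
- Gamma (shape, rate): 2.
Total = 7 + 9 + 2 = 18.
Dimension = 18

18


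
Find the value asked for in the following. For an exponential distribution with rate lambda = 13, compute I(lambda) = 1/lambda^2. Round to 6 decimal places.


Fisher information for exponential: I(lambda) = 1/lambda^2.
lambda = 13, lambda^2 = 169.
I = 1/169 = 0.005917

0.005917


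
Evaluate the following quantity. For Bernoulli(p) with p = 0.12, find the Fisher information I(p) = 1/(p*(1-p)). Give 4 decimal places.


For Bernoulli(p), Fisher information is I(p) = 1/(p*(1-p)).
p = 0.12, 1-p = 0.88.
p*(1-p) = 0.1056.
I(p) = 1/0.1056 = 9.4697

9.4697


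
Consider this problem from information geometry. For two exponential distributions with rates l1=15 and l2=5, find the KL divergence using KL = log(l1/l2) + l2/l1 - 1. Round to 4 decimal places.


KL divergence for exponential family:
KL = log(l1/l2) + l2/l1 - 1.
log(15/5) = 1.098612.
5/15 = 0.333333.
KL = 1.098612 + 0.333333 - 1 = 0.4319

0.4319


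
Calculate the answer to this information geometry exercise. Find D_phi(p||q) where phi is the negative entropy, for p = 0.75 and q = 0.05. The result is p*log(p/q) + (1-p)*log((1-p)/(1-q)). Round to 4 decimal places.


Bregman divergence with negative entropy generator:
D = p*log(p/q) + (1-p)*log((1-p)/(1-q)).
p = 0.75, q = 0.05.
p*log(p/q) = 0.75*log(0.75/0.05) = 2.031038.
(1-p)*log((1-p)/(1-q)) = 0.25*log(0.25/0.95) = -0.33375.
D = 2.031038 + -0.33375 = 1.6973

1.6973


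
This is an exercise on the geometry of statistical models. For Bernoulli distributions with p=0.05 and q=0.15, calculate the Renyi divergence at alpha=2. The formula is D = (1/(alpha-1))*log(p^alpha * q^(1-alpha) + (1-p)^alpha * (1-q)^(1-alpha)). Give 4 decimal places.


Renyi divergence of order alpha between Bernoulli distributions:
D = (1/(alpha-1))*log(p^alpha * q^(1-alpha) + (1-p)^alpha * (1-q)^(1-alpha)).
alpha = 2, p = 0.05, q = 0.15.
p^alpha * q^(1-alpha) = 0.05^2 * 0.15^-1 = 0.016667.
(1-p)^alpha * (1-q)^(1-alpha) = 0.95^2 * 0.85^-1 = 1.061765.
sum = 0.016667 + 1.061765 = 1.078431.
D = (1/1)*log(1.078431) = 0.0755

0.0755


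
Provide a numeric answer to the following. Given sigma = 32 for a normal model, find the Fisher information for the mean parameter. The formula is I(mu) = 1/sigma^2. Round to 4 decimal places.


The Fisher information for the mean of a normal distribution is I(mu) = 1/sigma^2.
sigma = 32, so sigma^2 = 1024.
I(mu) = 1/1024 = 0.0010

0.0010


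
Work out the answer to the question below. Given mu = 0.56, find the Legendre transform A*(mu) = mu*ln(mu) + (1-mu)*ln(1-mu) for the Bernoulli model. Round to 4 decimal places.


Legendre transform for Bernoulli:
A*(mu) = mu*log(mu) + (1-mu)*log(1-mu).
mu = 0.56, 1-mu = 0.44.
mu*log(mu) = 0.56*log(0.56) = -0.324698.
(1-mu)*log(1-mu) = 0.44*log(0.44) = -0.361231.
A* = -0.324698 + -0.361231 = -0.6859

-0.6859


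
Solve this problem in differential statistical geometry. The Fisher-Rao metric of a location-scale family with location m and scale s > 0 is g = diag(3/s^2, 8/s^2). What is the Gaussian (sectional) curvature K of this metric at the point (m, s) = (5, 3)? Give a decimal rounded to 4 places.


The metric has the form g = (A dm^2 + B ds^2)/s^2 with A = 3, B = 8.
Substitute u = sqrt(A/B)*m: g = B*(du^2 + ds^2)/s^2, i.e. B times the
Poincare upper half-plane metric, which has constant Gaussian curvature -1.
Scaling a 2D metric by a constant c divides the Gaussian curvature by c,
so K = -1/B = -1/(8) = -0.1250 everywhere (the point (m, s) = (5, 3) is irrelevant:
the curvature is constant).
The requested Gaussian curvature is K = -0.1250.

-0.1250


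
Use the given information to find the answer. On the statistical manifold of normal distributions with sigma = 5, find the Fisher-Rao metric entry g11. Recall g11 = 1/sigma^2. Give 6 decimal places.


For the 2-parameter normal family, the Fisher metric has:
  g11 = 1/sigma^2, g22 = 2/sigma^2.
sigma = 5, sigma^2 = 25.
g11 = 0.040000

0.040000


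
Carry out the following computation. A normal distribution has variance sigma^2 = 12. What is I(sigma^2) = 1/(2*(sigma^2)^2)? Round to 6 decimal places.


Fisher information for variance: I(sigma^2) = 1/(2*sigma^4).
sigma^2 = 12, so sigma^4 = 144.
I = 1/(2*144) = 1/288 = 0.003472

0.003472


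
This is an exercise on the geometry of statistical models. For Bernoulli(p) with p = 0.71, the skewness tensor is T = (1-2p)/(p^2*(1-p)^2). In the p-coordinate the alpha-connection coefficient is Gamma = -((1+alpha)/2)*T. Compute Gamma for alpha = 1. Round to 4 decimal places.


Skewness (Amari-Chentsov) tensor: T = (1-2p)/(p^2*(1-p)^2).
p = 0.71, 1-2p = -0.42, p^2 = 0.5041, (1-p)^2 = 0.0841.
T = -0.42/(0.5041 * 0.0841) = -9.906873.
In the p-coordinate, Gamma^(alpha) = Gamma^(0) - (alpha/2)*T with Gamma^(0) = (1/2)*g'(p) = -T/2,
so Gamma^(alpha) = -((1+alpha)/2)*T.
alpha = 1, -(1+alpha)/2 = -1.0.
Gamma = -1.0 * -9.906873 = 9.9069

9.9069


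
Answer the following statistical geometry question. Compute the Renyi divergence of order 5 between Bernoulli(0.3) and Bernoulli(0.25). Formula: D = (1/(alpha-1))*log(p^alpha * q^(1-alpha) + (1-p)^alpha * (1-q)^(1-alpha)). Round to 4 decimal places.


Renyi divergence of order alpha between Bernoulli distributions:
D = (1/(alpha-1))*log(p^alpha * q^(1-alpha) + (1-p)^alpha * (1-q)^(1-alpha)).
alpha = 5, p = 0.3, q = 0.25.
p^alpha * q^(1-alpha) = 0.3^5 * 0.25^-4 = 0.62208.
(1-p)^alpha * (1-q)^(1-alpha) = 0.7^5 * 0.75^-4 = 0.531184.
sum = 0.62208 + 0.531184 = 1.153264.
D = (1/4)*log(1.153264) = 0.0356

0.0356


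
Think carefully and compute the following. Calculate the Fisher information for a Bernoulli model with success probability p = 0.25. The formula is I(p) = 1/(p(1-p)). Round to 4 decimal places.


For Bernoulli(p), Fisher information is I(p) = 1/(p*(1-p)).
p = 0.25, 1-p = 0.75.
p*(1-p) = 0.1875.
I(p) = 1/0.1875 = 5.3333

5.3333


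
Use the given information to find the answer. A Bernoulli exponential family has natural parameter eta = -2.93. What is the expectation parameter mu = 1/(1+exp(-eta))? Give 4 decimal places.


Dual coordinate (expectation parameter) for Bernoulli:
mu = 1/(1+exp(-eta)).
eta = -2.93.
exp(-eta) = exp(2.93) = 18.72763.
mu = 1/(1+18.72763) = 0.0507

0.0507


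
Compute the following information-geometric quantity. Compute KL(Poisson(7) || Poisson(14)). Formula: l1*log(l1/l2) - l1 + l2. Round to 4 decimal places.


KL divergence for Poisson:
KL = l1*log(l1/l2) - l1 + l2.
l1 = 7, l2 = 14.
log(7/14) = -0.693147.
l1*log(l1/l2) = 7 * -0.693147 = -4.85203.
KL = -4.85203 - 7 + 14 = 2.1480

2.1480


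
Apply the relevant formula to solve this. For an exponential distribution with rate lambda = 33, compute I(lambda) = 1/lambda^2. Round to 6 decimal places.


Fisher information for exponential: I(lambda) = 1/lambda^2.
lambda = 33, lambda^2 = 1089.
I = 1/1089 = 0.000918

0.000918


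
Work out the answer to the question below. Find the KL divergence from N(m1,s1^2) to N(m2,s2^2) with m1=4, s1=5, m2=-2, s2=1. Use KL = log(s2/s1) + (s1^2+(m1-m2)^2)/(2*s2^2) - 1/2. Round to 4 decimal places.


KL divergence between normal distributions:
KL = log(s2/s1) + (s1^2 + (m1-m2)^2)/(2*s2^2) - 1/2.
log(1/5) = -1.609438.
(5^2 + (4--2)^2)/(2*1^2) = (25 + 36)/2 = 30.5.
KL = -1.609438 + 30.5 - 0.5 = 28.3906

28.3906


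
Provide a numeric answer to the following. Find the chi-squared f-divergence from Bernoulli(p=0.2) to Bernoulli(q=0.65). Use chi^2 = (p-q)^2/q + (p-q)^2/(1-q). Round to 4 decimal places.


Chi-squared divergence between Bernoulli distributions:
chi^2 = (p-q)^2/q + (p-q)^2/(1-q).
p = 0.2, q = 0.65, p-q = -0.45.
(p-q)^2 = 0.2025.
term1 = 0.2025/0.65 = 0.311538.
term2 = 0.2025/0.35 = 0.578571.
chi^2 = 0.311538 + 0.578571 = 0.8901

0.8901


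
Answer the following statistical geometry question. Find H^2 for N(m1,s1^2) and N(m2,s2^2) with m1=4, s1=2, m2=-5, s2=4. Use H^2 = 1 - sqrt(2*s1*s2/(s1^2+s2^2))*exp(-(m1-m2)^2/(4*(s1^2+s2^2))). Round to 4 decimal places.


Squared Hellinger distance for Gaussians:
H^2 = 1 - sqrt(2*s1*s2/(s1^2+s2^2)) * exp(-(m1-m2)^2/(4*(s1^2+s2^2))).
s1^2 = 4, s2^2 = 16, s1^2+s2^2 = 20.
sqrt(2*2*4/(20)) = 0.894427.
(m1-m2)^2 = (9)^2 = 81.
exp(-81/(4*20)) = exp(-1.0125) = 0.36331.
H^2 = 1 - 0.894427*0.36331 = 0.6750

0.6750


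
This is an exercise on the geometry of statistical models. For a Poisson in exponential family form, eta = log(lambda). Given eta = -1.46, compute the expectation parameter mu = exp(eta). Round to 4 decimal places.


Expectation parameter for Poisson exponential family:
mu = exp(eta).
eta = -1.46.
mu = exp(-1.46) = 0.2322

0.2322


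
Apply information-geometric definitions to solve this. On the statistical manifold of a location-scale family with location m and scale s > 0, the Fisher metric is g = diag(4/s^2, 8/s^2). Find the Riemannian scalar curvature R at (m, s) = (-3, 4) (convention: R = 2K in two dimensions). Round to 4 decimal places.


The metric has the form g = (A dm^2 + B ds^2)/s^2 with A = 4, B = 8.
Substitute u = sqrt(A/B)*m: g = B*(du^2 + ds^2)/s^2, i.e. B times the
Poincare upper half-plane metric, which has constant Gaussian curvature -1.
Scaling a 2D metric by a constant c divides the Gaussian curvature by c,
so K = -1/B = -1/(8) = -0.1250 everywhere (the point (m, s) = (-3, 4) is irrelevant:
the curvature is constant).
Scalar curvature in dimension 2: R = 2K = -2/(8) = -0.2500.

-0.2500


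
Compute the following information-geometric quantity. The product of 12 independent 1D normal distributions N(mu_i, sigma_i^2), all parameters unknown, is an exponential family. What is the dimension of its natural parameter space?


Exponential family dimension calculation:
Each univariate normal has two natural parameters (mu/sigma^2 and -1/(2 sigma^2)).
With 12 independent components, dim = 2 * 12 = 24.

24


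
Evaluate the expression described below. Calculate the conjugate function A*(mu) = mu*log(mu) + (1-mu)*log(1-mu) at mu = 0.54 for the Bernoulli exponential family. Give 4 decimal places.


Legendre transform for Bernoulli:
A*(mu) = mu*log(mu) + (1-mu)*log(1-mu).
mu = 0.54, 1-mu = 0.46.
mu*log(mu) = 0.54*log(0.54) = -0.332741.
(1-mu)*log(1-mu) = 0.46*log(0.46) = -0.357203.
A* = -0.332741 + -0.357203 = -0.6899

-0.6899


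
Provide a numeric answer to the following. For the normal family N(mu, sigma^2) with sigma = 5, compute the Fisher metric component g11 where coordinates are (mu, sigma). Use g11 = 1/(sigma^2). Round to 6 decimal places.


For the 2-parameter normal family, the Fisher metric has:
  g11 = 1/sigma^2, g22 = 2/sigma^2.
sigma = 5, sigma^2 = 25.
g11 = 0.040000

0.040000


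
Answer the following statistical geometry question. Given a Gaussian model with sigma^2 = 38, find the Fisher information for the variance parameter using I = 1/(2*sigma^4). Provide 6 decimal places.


Fisher information for variance: I(sigma^2) = 1/(2*sigma^4).
sigma^2 = 38, so sigma^4 = 1444.
I = 1/(2*1444) = 1/2888 = 0.000346

0.000346


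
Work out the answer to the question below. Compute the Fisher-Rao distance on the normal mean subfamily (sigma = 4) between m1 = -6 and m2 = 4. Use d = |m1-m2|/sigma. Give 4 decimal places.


On the fixed-variance normal subfamily, geodesic distance = |m1-m2|/sigma.
|-6 - 4| = 10.
sigma = 4.
d = 10/4 = 2.5000

2.5000


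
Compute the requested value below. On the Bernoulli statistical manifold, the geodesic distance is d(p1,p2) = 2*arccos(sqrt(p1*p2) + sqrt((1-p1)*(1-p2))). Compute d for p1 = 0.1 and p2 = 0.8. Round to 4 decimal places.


Geodesic distance on Bernoulli manifold:
d(p1,p2) = 2*arccos(sqrt(p1*p2) + sqrt((1-p1)*(1-p2))).
sqrt(p1*p2) = sqrt(0.1*0.8) = 0.282843.
sqrt((1-p1)*(1-p2)) = sqrt(0.9*0.2) = 0.424264.
arg = 0.282843 + 0.424264 = 0.707107.
d = 2*arccos(0.707107) = 1.5708

1.5708


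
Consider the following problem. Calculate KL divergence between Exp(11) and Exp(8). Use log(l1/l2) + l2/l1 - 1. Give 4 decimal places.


KL divergence for exponential family:
KL = log(l1/l2) + l2/l1 - 1.
log(11/8) = 0.318454.
8/11 = 0.727273.
KL = 0.318454 + 0.727273 - 1 = 0.0457

0.0457


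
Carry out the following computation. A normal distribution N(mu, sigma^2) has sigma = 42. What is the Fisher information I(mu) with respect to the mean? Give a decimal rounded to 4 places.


The Fisher information for the mean of a normal distribution is I(mu) = 1/sigma^2.
sigma = 42, so sigma^2 = 1764.
I(mu) = 1/1764 = 0.0006

0.0006


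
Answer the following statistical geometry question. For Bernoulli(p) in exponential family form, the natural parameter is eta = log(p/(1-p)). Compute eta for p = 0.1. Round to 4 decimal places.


Natural parameter for Bernoulli: eta = log(p/(1-p)).
p = 0.1, 1-p = 0.9.
p/(1-p) = 0.111111.
eta = log(0.111111) = -2.1972

-2.1972


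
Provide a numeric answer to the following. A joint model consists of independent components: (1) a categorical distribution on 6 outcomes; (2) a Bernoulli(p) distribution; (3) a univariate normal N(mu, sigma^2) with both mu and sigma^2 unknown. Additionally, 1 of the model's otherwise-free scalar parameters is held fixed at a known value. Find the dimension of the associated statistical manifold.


The dimension of a statistical manifold equals the number of free
(independent) real parameters of the model. For a product of independent
blocks the parameter counts add.
- categorical on 6 outcomes (probabilities sum to 1): 6-1 = 5.
- Bernoulli (p): 1.
- normal (mu, sigma^2): 2.
Total = 5 + 1 + 2 = 8.
1 parameter(s) fixed at known values: 8 - 1 = 7.
Dimension = 7

7


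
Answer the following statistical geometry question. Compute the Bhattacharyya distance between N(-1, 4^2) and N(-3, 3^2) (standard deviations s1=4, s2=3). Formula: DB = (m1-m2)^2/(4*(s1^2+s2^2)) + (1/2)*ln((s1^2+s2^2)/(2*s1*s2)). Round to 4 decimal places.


Bhattacharyya distance between two Gaussians:
DB = (m1-m2)^2/(4*(s1^2+s2^2)) + (1/2)*ln((s1^2+s2^2)/(2*s1*s2)).
(m1-m2)^2 = (2)^2 = 4.
s1^2+s2^2 = 16 + 9 = 25.
term1 = 4/100 = 0.04.
term2 = 0.5*ln(25/24.0) = 0.020411.
DB = 0.04 + 0.020411 = 0.0604

0.0604


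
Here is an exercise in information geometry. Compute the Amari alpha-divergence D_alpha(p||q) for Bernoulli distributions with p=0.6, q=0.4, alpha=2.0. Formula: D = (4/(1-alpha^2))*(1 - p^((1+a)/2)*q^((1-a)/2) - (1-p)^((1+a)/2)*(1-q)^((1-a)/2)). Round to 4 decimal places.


Amari alpha-divergence:
D = (4/(1-alpha^2))*(1 - p^((1+a)/2)*q^((1-a)/2) - (1-p)^((1+a)/2)*(1-q)^((1-a)/2)).
alpha = 2.0, p = 0.6, q = 0.4.
e1 = (1+alpha)/2 = 1.5, e2 = (1-alpha)/2 = -0.5.
t1 = p^e1 * q^e2 = 0.6^1.5 * 0.4^-0.5 = 0.734847.
t2 = (1-p)^e1 * (1-q)^e2 = 0.4^1.5 * 0.6^-0.5 = 0.326599.
4/(1-alpha^2) = -1.333333.
D = -1.333333*(1 - 0.734847 - 0.326599) = 0.0819

0.0819


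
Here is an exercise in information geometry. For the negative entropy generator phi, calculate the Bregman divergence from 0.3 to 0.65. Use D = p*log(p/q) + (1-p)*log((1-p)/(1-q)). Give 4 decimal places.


Bregman divergence with negative entropy generator:
D = p*log(p/q) + (1-p)*log((1-p)/(1-q)).
p = 0.3, q = 0.65.
p*log(p/q) = 0.3*log(0.3/0.65) = -0.231957.
(1-p)*log((1-p)/(1-q)) = 0.7*log(0.7/0.35) = 0.485203.
D = -0.231957 + 0.485203 = 0.2532

0.2532


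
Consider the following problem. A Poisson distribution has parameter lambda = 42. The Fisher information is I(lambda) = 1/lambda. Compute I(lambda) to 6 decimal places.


Fisher information for Poisson: I(lambda) = 1/lambda.
lambda = 42.
I(lambda) = 1/42 = 0.023810

0.023810


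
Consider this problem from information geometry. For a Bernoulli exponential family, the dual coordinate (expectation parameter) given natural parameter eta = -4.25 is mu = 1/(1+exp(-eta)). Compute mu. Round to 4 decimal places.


Dual coordinate (expectation parameter) for Bernoulli:
mu = 1/(1+exp(-eta)).
eta = -4.25.
exp(-eta) = exp(4.25) = 70.105412.
mu = 1/(1+70.105412) = 0.0141

0.0141


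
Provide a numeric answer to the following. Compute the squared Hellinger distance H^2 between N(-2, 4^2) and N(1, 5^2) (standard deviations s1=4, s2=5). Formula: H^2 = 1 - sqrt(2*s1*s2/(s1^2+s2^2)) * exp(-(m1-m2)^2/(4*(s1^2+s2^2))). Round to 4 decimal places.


Squared Hellinger distance for Gaussians:
H^2 = 1 - sqrt(2*s1*s2/(s1^2+s2^2)) * exp(-(m1-m2)^2/(4*(s1^2+s2^2))).
s1^2 = 16, s2^2 = 25, s1^2+s2^2 = 41.
sqrt(2*4*5/(41)) = 0.98773.
(m1-m2)^2 = (-3)^2 = 9.
exp(-9/(4*41)) = exp(-0.054878) = 0.946601.
H^2 = 1 - 0.98773*0.946601 = 0.0650

0.0650


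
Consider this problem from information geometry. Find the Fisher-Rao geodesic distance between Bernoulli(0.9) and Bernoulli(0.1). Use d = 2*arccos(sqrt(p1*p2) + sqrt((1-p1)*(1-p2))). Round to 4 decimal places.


Geodesic distance on Bernoulli manifold:
d(p1,p2) = 2*arccos(sqrt(p1*p2) + sqrt((1-p1)*(1-p2))).
sqrt(p1*p2) = sqrt(0.9*0.1) = 0.3.
sqrt((1-p1)*(1-p2)) = sqrt(0.1*0.9) = 0.3.
arg = 0.3 + 0.3 = 0.6.
d = 2*arccos(0.6) = 1.8546

1.8546


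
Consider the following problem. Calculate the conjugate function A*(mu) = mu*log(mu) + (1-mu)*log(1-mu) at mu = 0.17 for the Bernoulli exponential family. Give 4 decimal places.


Legendre transform for Bernoulli:
A*(mu) = mu*log(mu) + (1-mu)*log(1-mu).
mu = 0.17, 1-mu = 0.83.
mu*log(mu) = 0.17*log(0.17) = -0.301233.
(1-mu)*log(1-mu) = 0.83*log(0.83) = -0.154654.
A* = -0.301233 + -0.154654 = -0.4559

-0.4559


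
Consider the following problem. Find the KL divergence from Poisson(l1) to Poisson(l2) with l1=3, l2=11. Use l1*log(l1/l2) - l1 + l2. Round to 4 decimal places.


KL divergence for Poisson:
KL = l1*log(l1/l2) - l1 + l2.
l1 = 3, l2 = 11.
log(3/11) = -1.299283.
l1*log(l1/l2) = 3 * -1.299283 = -3.897849.
KL = -3.897849 - 3 + 11 = 4.1022

4.1022


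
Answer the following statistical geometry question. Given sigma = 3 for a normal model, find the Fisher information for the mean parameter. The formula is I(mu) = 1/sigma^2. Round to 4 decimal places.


The Fisher information for the mean of a normal distribution is I(mu) = 1/sigma^2.
sigma = 3, so sigma^2 = 9.
I(mu) = 1/9 = 0.1111

0.1111


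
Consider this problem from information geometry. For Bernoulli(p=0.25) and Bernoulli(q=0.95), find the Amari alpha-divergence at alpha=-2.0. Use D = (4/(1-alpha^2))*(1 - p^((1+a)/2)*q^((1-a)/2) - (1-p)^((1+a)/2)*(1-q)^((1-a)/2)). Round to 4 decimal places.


Amari alpha-divergence:
D = (4/(1-alpha^2))*(1 - p^((1+a)/2)*q^((1-a)/2) - (1-p)^((1+a)/2)*(1-q)^((1-a)/2)).
alpha = -2.0, p = 0.25, q = 0.95.
e1 = (1+alpha)/2 = -0.5, e2 = (1-alpha)/2 = 1.5.
t1 = p^e1 * q^e2 = 0.25^-0.5 * 0.95^1.5 = 1.851891.
t2 = (1-p)^e1 * (1-q)^e2 = 0.75^-0.5 * 0.05^1.5 = 0.01291.
4/(1-alpha^2) = -1.333333.
D = -1.333333*(1 - 1.851891 - 0.01291) = 1.1531

1.1531


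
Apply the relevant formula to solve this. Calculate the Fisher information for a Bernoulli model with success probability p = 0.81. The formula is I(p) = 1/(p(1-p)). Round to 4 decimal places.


For Bernoulli(p), Fisher information is I(p) = 1/(p*(1-p)).
p = 0.81, 1-p = 0.19.
p*(1-p) = 0.1539.
I(p) = 1/0.1539 = 6.4977

6.4977


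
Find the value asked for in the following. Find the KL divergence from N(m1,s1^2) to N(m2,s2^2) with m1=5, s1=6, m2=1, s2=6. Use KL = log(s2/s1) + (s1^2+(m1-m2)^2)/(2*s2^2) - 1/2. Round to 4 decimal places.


KL divergence between normal distributions:
KL = log(s2/s1) + (s1^2 + (m1-m2)^2)/(2*s2^2) - 1/2.
log(6/6) = 0.0.
(6^2 + (5-1)^2)/(2*6^2) = (36 + 16)/72 = 0.722222.
KL = 0.0 + 0.722222 - 0.5 = 0.2222

0.2222


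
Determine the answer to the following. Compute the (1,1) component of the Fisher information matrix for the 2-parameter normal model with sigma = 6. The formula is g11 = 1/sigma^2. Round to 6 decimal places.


For the 2-parameter normal family, the Fisher metric has:
  g11 = 1/sigma^2, g22 = 2/sigma^2.
sigma = 6, sigma^2 = 36.
g11 = 0.027778

0.027778


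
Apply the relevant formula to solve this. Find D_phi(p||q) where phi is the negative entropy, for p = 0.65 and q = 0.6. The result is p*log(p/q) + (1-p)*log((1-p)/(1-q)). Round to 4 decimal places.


Bregman divergence with negative entropy generator:
D = p*log(p/q) + (1-p)*log((1-p)/(1-q)).
p = 0.65, q = 0.6.
p*log(p/q) = 0.65*log(0.65/0.6) = 0.052028.
(1-p)*log((1-p)/(1-q)) = 0.35*log(0.35/0.4) = -0.046736.
D = 0.052028 + -0.046736 = 0.0053

0.0053


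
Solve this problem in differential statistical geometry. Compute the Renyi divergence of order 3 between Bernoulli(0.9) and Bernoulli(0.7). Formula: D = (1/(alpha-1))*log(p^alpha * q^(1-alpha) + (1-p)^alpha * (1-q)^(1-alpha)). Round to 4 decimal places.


Renyi divergence of order alpha between Bernoulli distributions:
D = (1/(alpha-1))*log(p^alpha * q^(1-alpha) + (1-p)^alpha * (1-q)^(1-alpha)).
alpha = 3, p = 0.9, q = 0.7.
p^alpha * q^(1-alpha) = 0.9^3 * 0.7^-2 = 1.487755.
(1-p)^alpha * (1-q)^(1-alpha) = 0.1^3 * 0.3^-2 = 0.011111.
sum = 1.487755 + 0.011111 = 1.498866.
D = (1/2)*log(1.498866) = 0.2024

0.2024


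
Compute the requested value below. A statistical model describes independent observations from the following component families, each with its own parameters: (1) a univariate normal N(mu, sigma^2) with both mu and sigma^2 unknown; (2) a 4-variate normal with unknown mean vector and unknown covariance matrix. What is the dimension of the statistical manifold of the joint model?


The dimension of a statistical manifold equals the number of free
(independent) real parameters of the model. For a product of independent
blocks the parameter counts add.
- normal (mu, sigma^2): 2.
- 4-variate normal: 4 (mean) + 4*5/2 = 10 (symmetric covariance) = 14.
Total = 2 + 14 = 16.
Dimension = 16

16


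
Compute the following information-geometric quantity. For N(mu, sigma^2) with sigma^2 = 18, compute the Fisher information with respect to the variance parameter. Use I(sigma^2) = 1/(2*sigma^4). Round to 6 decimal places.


Fisher information for variance: I(sigma^2) = 1/(2*sigma^4).
sigma^2 = 18, so sigma^4 = 324.
I = 1/(2*324) = 1/648 = 0.001543

0.001543


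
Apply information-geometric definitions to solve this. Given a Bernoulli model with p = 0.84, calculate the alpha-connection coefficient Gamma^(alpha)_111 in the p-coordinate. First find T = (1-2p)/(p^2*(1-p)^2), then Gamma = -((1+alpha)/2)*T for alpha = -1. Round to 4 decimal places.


Skewness (Amari-Chentsov) tensor: T = (1-2p)/(p^2*(1-p)^2).
p = 0.84, 1-2p = -0.68, p^2 = 0.7056, (1-p)^2 = 0.0256.
T = -0.68/(0.7056 * 0.0256) = -37.645266.
In the p-coordinate, Gamma^(alpha) = Gamma^(0) - (alpha/2)*T with Gamma^(0) = (1/2)*g'(p) = -T/2,
so Gamma^(alpha) = -((1+alpha)/2)*T.
alpha = -1, -(1+alpha)/2 = 0.0.
Gamma = 0.0 * -37.645266 = 0.0000

0.0000


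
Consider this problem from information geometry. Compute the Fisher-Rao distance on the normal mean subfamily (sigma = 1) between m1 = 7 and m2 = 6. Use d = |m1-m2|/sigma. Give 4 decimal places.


On the fixed-variance normal subfamily, geodesic distance = |m1-m2|/sigma.
|7 - 6| = 1.
sigma = 1.
d = 1/1 = 1.0000

1.0000


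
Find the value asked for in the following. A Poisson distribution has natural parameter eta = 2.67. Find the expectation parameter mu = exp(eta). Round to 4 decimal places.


Expectation parameter for Poisson exponential family:
mu = exp(eta).
eta = 2.67.
mu = exp(2.67) = 14.4400

14.4400


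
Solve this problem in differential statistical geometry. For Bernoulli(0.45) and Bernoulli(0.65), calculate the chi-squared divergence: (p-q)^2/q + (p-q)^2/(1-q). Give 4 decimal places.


Chi-squared divergence between Bernoulli distributions:
chi^2 = (p-q)^2/q + (p-q)^2/(1-q).
p = 0.45, q = 0.65, p-q = -0.2.
(p-q)^2 = 0.04.
term1 = 0.04/0.65 = 0.061538.
term2 = 0.04/0.35 = 0.114286.
chi^2 = 0.061538 + 0.114286 = 0.1758

0.1758


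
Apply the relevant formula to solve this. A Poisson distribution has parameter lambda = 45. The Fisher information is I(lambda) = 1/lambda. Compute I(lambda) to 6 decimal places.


Fisher information for Poisson: I(lambda) = 1/lambda.
lambda = 45.
I(lambda) = 1/45 = 0.022222

0.022222


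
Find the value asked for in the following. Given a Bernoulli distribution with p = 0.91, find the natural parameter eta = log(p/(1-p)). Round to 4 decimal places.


Natural parameter for Bernoulli: eta = log(p/(1-p)).
p = 0.91, 1-p = 0.09.
p/(1-p) = 10.111111.
eta = log(10.111111) = 2.3136

2.3136


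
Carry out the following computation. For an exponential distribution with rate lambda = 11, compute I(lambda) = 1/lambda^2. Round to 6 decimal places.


Fisher information for exponential: I(lambda) = 1/lambda^2.
lambda = 11, lambda^2 = 121.
I = 1/121 = 0.008264

0.008264


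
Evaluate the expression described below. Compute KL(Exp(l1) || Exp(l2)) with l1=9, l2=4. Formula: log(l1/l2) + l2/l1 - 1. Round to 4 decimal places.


KL divergence for exponential family:
KL = log(l1/l2) + l2/l1 - 1.
log(9/4) = 0.81093.
4/9 = 0.444444.
KL = 0.81093 + 0.444444 - 1 = 0.2554

0.2554


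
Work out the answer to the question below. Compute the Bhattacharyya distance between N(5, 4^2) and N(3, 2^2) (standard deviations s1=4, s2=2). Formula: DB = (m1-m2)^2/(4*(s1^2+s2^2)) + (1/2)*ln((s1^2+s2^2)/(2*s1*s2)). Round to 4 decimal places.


Bhattacharyya distance between two Gaussians:
DB = (m1-m2)^2/(4*(s1^2+s2^2)) + (1/2)*ln((s1^2+s2^2)/(2*s1*s2)).
(m1-m2)^2 = (2)^2 = 4.
s1^2+s2^2 = 16 + 4 = 20.
term1 = 4/80 = 0.05.
term2 = 0.5*ln(20/16.0) = 0.111572.
DB = 0.05 + 0.111572 = 0.1616

0.1616


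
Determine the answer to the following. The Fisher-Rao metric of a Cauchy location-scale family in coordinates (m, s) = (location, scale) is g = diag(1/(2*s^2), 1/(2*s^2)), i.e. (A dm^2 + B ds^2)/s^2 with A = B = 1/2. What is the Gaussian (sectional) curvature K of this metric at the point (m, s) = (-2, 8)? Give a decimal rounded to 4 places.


The metric has the form g = (A dm^2 + B ds^2)/s^2 with A = 1/2, B = 1/2.
Substitute u = sqrt(A/B)*m: g = B*(du^2 + ds^2)/s^2, i.e. B times the
Poincare upper half-plane metric, which has constant Gaussian curvature -1.
Scaling a 2D metric by a constant c divides the Gaussian curvature by c,
so K = -1/B = -1/(1/2) = -2.0000 everywhere (the point (m, s) = (-2, 8) is irrelevant:
the curvature is constant).
The requested Gaussian curvature is K = -2.0000.

-2.0000


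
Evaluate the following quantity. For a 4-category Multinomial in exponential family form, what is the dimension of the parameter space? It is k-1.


Exponential family dimension calculation:
For Multinomial with k=4 categories, dim = k-1 = 3.

3


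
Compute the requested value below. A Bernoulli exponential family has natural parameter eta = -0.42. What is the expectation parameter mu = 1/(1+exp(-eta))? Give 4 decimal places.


Dual coordinate (expectation parameter) for Bernoulli:
mu = 1/(1+exp(-eta)).
eta = -0.42.
exp(-eta) = exp(0.42) = 1.521962.
mu = 1/(1+1.521962) = 0.3965

0.3965


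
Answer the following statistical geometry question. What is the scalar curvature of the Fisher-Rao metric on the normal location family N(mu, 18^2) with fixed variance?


This family has a single free parameter, so its statistical manifold
is 1-dimensional. The Riemann curvature tensor of any 1-dimensional
Riemannian manifold vanishes identically, so R = 0.

0


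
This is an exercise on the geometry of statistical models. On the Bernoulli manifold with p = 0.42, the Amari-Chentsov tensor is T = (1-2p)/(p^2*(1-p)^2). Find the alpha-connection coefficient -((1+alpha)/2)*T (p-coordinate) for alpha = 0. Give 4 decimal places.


Skewness (Amari-Chentsov) tensor: T = (1-2p)/(p^2*(1-p)^2).
p = 0.42, 1-2p = 0.16, p^2 = 0.1764, (1-p)^2 = 0.3364.
T = 0.16/(0.1764 * 0.3364) = 2.696283.
In the p-coordinate, Gamma^(alpha) = Gamma^(0) - (alpha/2)*T with Gamma^(0) = (1/2)*g'(p) = -T/2,
so Gamma^(alpha) = -((1+alpha)/2)*T.
alpha = 0, -(1+alpha)/2 = -0.5.
Gamma = -0.5 * 2.696283 = -1.3481

-1.3481


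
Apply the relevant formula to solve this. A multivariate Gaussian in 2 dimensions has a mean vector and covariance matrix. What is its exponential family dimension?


Exponential family dimension calculation:
For 2-dim MVN: mean has 2 params, covariance has 2*3/2 = 3 unique entries.
Total dim = 2 + 3 = 5.

5


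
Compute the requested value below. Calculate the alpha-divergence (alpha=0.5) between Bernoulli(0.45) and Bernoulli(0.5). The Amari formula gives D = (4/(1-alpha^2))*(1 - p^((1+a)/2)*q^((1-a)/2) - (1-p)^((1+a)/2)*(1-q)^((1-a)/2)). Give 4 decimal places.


Amari alpha-divergence:
D = (4/(1-alpha^2))*(1 - p^((1+a)/2)*q^((1-a)/2) - (1-p)^((1+a)/2)*(1-q)^((1-a)/2)).
alpha = 0.5, p = 0.45, q = 0.5.
e1 = (1+alpha)/2 = 0.75, e2 = (1-alpha)/2 = 0.25.
t1 = p^e1 * q^e2 = 0.45^0.75 * 0.5^0.25 = 0.462011.
t2 = (1-p)^e1 * (1-q)^e2 = 0.55^0.75 * 0.5^0.25 = 0.53705.
4/(1-alpha^2) = 5.333333.
D = 5.333333*(1 - 0.462011 - 0.53705) = 0.0050

0.0050


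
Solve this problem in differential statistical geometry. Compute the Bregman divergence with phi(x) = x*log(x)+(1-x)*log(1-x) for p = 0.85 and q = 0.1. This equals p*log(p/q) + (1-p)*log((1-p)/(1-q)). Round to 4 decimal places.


Bregman divergence with negative entropy generator:
D = p*log(p/q) + (1-p)*log((1-p)/(1-q)).
p = 0.85, q = 0.1.
p*log(p/q) = 0.85*log(0.85/0.1) = 1.819056.
(1-p)*log((1-p)/(1-q)) = 0.15*log(0.15/0.9) = -0.268764.
D = 1.819056 + -0.268764 = 1.5503

1.5503


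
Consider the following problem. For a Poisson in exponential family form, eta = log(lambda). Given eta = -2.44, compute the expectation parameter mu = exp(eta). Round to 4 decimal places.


Expectation parameter for Poisson exponential family:
mu = exp(eta).
eta = -2.44.
mu = exp(-2.44) = 0.0872

0.0872


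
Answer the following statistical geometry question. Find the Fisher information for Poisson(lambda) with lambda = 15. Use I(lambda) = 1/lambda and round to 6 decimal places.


Fisher information for Poisson: I(lambda) = 1/lambda.
lambda = 15.
I(lambda) = 1/15 = 0.066667

0.066667


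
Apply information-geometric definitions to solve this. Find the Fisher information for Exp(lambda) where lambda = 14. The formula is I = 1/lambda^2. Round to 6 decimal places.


Fisher information for exponential: I(lambda) = 1/lambda^2.
lambda = 14, lambda^2 = 196.
I = 1/196 = 0.005102

0.005102


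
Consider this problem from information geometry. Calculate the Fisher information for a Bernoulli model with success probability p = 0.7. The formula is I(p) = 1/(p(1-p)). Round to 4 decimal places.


For Bernoulli(p), Fisher information is I(p) = 1/(p*(1-p)).
p = 0.7, 1-p = 0.3.
p*(1-p) = 0.21.
I(p) = 1/0.21 = 4.7619

4.7619


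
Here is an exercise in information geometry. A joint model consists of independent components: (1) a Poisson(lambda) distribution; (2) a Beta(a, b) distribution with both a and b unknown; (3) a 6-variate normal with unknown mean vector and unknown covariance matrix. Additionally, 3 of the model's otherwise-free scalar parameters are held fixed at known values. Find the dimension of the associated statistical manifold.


The dimension of a statistical manifold equals the number of free
(independent) real parameters of the model. For a product of independent
blocks the parameter counts add.
- Poisson (lambda): 1.
- Beta (a, b): 2.
- 6-variate normal: 6 (mean) + 6*7/2 = 21 (symmetric covariance) = 27.
Total = 1 + 2 + 27 = 30.
3 parameter(s) fixed at known values: 30 - 3 = 27.
Dimension = 27

27


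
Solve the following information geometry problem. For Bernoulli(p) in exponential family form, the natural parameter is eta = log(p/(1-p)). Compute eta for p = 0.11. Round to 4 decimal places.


Natural parameter for Bernoulli: eta = log(p/(1-p)).
p = 0.11, 1-p = 0.89.
p/(1-p) = 0.123596.
eta = log(0.123596) = -2.0907

-2.0907


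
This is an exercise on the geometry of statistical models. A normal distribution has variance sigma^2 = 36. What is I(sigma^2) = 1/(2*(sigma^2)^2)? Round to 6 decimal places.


Fisher information for variance: I(sigma^2) = 1/(2*sigma^4).
sigma^2 = 36, so sigma^4 = 1296.
I = 1/(2*1296) = 1/2592 = 0.000386

0.000386


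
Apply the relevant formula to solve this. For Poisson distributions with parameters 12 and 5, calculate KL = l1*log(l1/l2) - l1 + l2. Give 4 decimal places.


KL divergence for Poisson:
KL = l1*log(l1/l2) - l1 + l2.
l1 = 12, l2 = 5.
log(12/5) = 0.875469.
l1*log(l1/l2) = 12 * 0.875469 = 10.505625.
KL = 10.505625 - 12 + 5 = 3.5056

3.5056


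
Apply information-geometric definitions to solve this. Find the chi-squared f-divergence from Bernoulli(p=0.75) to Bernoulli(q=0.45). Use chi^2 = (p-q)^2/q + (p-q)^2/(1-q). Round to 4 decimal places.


Chi-squared divergence between Bernoulli distributions:
chi^2 = (p-q)^2/q + (p-q)^2/(1-q).
p = 0.75, q = 0.45, p-q = 0.3.
(p-q)^2 = 0.09.
term1 = 0.09/0.45 = 0.2.
term2 = 0.09/0.55 = 0.163636.
chi^2 = 0.2 + 0.163636 = 0.3636

0.3636


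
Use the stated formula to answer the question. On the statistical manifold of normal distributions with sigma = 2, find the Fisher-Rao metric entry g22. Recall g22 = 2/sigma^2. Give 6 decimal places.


For the 2-parameter normal family, the Fisher metric has:
  g11 = 1/sigma^2, g22 = 2/sigma^2.
sigma = 2, sigma^2 = 4.
g22 = 0.500000

0.500000


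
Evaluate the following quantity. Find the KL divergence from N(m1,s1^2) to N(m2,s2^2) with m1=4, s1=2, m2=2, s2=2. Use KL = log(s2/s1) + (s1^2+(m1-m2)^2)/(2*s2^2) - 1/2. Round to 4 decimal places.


KL divergence between normal distributions:
KL = log(s2/s1) + (s1^2 + (m1-m2)^2)/(2*s2^2) - 1/2.
log(2/2) = 0.0.
(2^2 + (4-2)^2)/(2*2^2) = (4 + 4)/8 = 1.0.
KL = 0.0 + 1.0 - 0.5 = 0.5000

0.5000


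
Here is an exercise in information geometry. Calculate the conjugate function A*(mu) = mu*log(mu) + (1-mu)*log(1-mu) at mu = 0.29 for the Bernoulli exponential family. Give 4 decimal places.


Legendre transform for Bernoulli:
A*(mu) = mu*log(mu) + (1-mu)*log(1-mu).
mu = 0.29, 1-mu = 0.71.
mu*log(mu) = 0.29*log(0.29) = -0.358984.
(1-mu)*log(1-mu) = 0.71*log(0.71) = -0.243168.
A* = -0.358984 + -0.243168 = -0.6022

-0.6022


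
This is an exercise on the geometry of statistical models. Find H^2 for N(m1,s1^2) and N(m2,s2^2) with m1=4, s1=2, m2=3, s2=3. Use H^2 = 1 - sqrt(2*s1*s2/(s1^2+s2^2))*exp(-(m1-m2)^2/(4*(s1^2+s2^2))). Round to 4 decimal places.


Squared Hellinger distance for Gaussians:
H^2 = 1 - sqrt(2*s1*s2/(s1^2+s2^2)) * exp(-(m1-m2)^2/(4*(s1^2+s2^2))).
s1^2 = 4, s2^2 = 9, s1^2+s2^2 = 13.
sqrt(2*2*3/(13)) = 0.960769.
(m1-m2)^2 = (1)^2 = 1.
exp(-1/(4*13)) = exp(-0.019231) = 0.980953.
H^2 = 1 - 0.960769*0.980953 = 0.0575

0.0575


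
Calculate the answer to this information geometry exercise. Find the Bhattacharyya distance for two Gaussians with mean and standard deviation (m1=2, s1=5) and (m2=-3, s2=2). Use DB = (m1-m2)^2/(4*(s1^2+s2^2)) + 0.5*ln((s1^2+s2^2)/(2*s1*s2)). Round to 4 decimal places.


Bhattacharyya distance between two Gaussians:
DB = (m1-m2)^2/(4*(s1^2+s2^2)) + (1/2)*ln((s1^2+s2^2)/(2*s1*s2)).
(m1-m2)^2 = (5)^2 = 25.
s1^2+s2^2 = 25 + 4 = 29.
term1 = 25/116 = 0.215517.
term2 = 0.5*ln(29/20.0) = 0.185782.
DB = 0.215517 + 0.185782 = 0.4013

0.4013


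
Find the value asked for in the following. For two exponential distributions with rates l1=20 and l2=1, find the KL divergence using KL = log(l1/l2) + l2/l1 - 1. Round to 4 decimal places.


KL divergence for exponential family:
KL = log(l1/l2) + l2/l1 - 1.
log(20/1) = 2.995732.
1/20 = 0.05.
KL = 2.995732 + 0.05 - 1 = 2.0457

2.0457


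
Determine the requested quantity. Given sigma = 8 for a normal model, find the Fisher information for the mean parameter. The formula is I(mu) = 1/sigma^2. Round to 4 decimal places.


The Fisher information for the mean of a normal distribution is I(mu) = 1/sigma^2.
sigma = 8, so sigma^2 = 64.
I(mu) = 1/64 = 0.0156

0.0156


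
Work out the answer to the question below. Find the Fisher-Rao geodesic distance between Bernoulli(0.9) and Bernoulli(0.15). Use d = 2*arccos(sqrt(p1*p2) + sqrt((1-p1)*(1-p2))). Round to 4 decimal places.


Geodesic distance on Bernoulli manifold:
d(p1,p2) = 2*arccos(sqrt(p1*p2) + sqrt((1-p1)*(1-p2))).
sqrt(p1*p2) = sqrt(0.9*0.15) = 0.367423.
sqrt((1-p1)*(1-p2)) = sqrt(0.1*0.85) = 0.291548.
arg = 0.367423 + 0.291548 = 0.658971.
d = 2*arccos(0.658971) = 1.7027

1.7027
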